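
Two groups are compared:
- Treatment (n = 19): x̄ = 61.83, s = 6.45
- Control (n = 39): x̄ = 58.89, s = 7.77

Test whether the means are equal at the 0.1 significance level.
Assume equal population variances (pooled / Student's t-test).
Student's two-sample t-test (equal variances):
H₀: μ₁ = μ₂
H₁: μ₁ ≠ μ₂
df = n₁ + n₂ - 2 = 56
Pooled variance s_p² = [(n₁-1)s₁² + (n₂-1)s₂²] / (n₁ + n₂ - 2) = [(18)(6.45²) + (38)(7.77²)] / 56 = 54.3396
SE = √(s_p²(1/n₁ + 1/n₂)) = √(54.3396 × (1/19 + 1/39)) = 2.0624
t = (x̄₁ - x̄₂) / SE = (61.83 - 58.89) / 2.0624 = 2.94 / 2.0624 = 1.426
p-value = 0.1595

Since p-value > α = 0.1, we fail to reject H₀.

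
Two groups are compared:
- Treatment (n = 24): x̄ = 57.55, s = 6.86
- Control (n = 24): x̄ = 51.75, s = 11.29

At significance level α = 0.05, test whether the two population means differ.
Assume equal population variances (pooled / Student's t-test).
Student's two-sample t-test (equal variances):
H₀: μ₁ = μ₂
H₁: μ₁ ≠ μ₂
df = n₁ + n₂ - 2 = 46
Pooled variance s_p² = [(n₁-1)s₁² + (n₂-1)s₂²] / (n₁ + n₂ - 2) = [(23)(6.86²) + (23)(11.29²)] / 46 = 87.2618
SE = √(s_p²(1/n₁ + 1/n₂)) = √(87.2618 × (1/24 + 1/24)) = 2.6966
t = (x̄₁ - x̄₂) / SE = (57.55 - 51.75) / 2.6966 = 5.80 / 2.6966 = 2.151
p-value = 0.0368

Since p-value < α = 0.05, we reject H₀.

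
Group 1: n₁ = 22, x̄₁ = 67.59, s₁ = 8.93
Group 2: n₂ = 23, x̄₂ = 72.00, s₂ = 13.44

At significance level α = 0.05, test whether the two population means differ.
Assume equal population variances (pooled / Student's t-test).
Student's two-sample t-test (equal variances):
H₀: μ₁ = μ₂
H₁: μ₁ ≠ μ₂
df = n₁ + n₂ - 2 = 43
Pooled variance s_p² = [(n₁-1)s₁² + (n₂-1)s₂²] / (n₁ + n₂ - 2) = [(21)(8.93²) + (22)(13.44²)] / 43 = 131.3624
SE = √(s_p²(1/n₁ + 1/n₂)) = √(131.3624 × (1/22 + 1/23)) = 3.4180
t = (x̄₁ - x̄₂) / SE = (67.59 - 72.00) / 3.4180 = -4.41 / 3.4180 = -1.290
p-value = 0.2039

Since p-value > α = 0.05, we fail to reject H₀.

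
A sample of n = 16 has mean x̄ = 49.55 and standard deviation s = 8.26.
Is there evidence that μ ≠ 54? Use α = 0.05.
One-sample t-test:
H₀: μ = 54
H₁: μ ≠ 54
df = n - 1 = 15
t = (x̄ - μ₀) / (s/√n) = (49.55 - 54) / (8.26/√16) = -2.155
p-value = 0.0478

Since p-value < α = 0.05, we reject H₀.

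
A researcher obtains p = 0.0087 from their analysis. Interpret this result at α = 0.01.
Since p = 0.0087 < α = 0.01, reject H₀.
There is sufficient evidence to reject the null hypothesis; the result is statistically significant at the 0.01 level.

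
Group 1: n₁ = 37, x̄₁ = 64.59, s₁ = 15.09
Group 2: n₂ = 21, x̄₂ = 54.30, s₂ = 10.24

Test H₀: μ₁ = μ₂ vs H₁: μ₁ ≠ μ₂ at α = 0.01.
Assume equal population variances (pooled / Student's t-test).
Student's two-sample t-test (equal variances):
H₀: μ₁ = μ₂
H₁: μ₁ ≠ μ₂
df = n₁ + n₂ - 2 = 56
Pooled variance s_p² = [(n₁-1)s₁² + (n₂-1)s₂²] / (n₁ + n₂ - 2) = [(36)(15.09²) + (20)(10.24²)] / 56 = 183.8329
SE = √(s_p²(1/n₁ + 1/n₂)) = √(183.8329 × (1/37 + 1/21)) = 3.7044
t = (x̄₁ - x̄₂) / SE = (64.59 - 54.30) / 3.7044 = 10.29 / 3.7044 = 2.778
p-value = 0.0074

Since p-value < α = 0.01, we reject H₀.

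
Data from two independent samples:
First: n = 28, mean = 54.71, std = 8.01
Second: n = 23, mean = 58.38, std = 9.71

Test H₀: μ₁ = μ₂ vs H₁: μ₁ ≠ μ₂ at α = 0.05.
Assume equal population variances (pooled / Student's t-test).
Student's two-sample t-test (equal variances):
H₀: μ₁ = μ₂
H₁: μ₁ ≠ μ₂
df = n₁ + n₂ - 2 = 49
Pooled variance s_p² = [(n₁-1)s₁² + (n₂-1)s₂²] / (n₁ + n₂ - 2) = [(27)(8.01²) + (22)(9.71²)] / 49 = 77.6852
SE = √(s_p²(1/n₁ + 1/n₂)) = √(77.6852 × (1/28 + 1/23)) = 2.4803
t = (x̄₁ - x̄₂) / SE = (54.71 - 58.38) / 2.4803 = -3.67 / 2.4803 = -1.480
p-value = 0.1454

Since p-value > α = 0.05, we fail to reject H₀.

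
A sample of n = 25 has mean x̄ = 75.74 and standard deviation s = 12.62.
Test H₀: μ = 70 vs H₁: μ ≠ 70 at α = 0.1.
One-sample t-test:
H₀: μ = 70
H₁: μ ≠ 70
df = n - 1 = 24
t = (x̄ - μ₀) / (s/√n) = (75.74 - 70) / (12.62/√25) = 2.274
p-value = 0.0322

Since p-value < α = 0.1, we reject H₀.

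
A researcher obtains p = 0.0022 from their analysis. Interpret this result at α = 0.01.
Since p = 0.0022 < α = 0.01, reject H₀.
There is sufficient evidence to reject the null hypothesis; the result is statistically significant at the 0.01 level.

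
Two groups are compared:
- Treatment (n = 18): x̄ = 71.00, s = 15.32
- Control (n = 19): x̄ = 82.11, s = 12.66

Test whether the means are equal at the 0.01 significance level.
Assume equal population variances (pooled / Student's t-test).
Student's two-sample t-test (equal variances):
H₀: μ₁ = μ₂
H₁: μ₁ ≠ μ₂
df = n₁ + n₂ - 2 = 35
Pooled variance s_p² = [(n₁-1)s₁² + (n₂-1)s₂²] / (n₁ + n₂ - 2) = [(17)(15.32²) + (18)(12.66²)] / 35 = 196.4258
SE = √(s_p²(1/n₁ + 1/n₂)) = √(196.4258 × (1/18 + 1/19)) = 4.6099
t = (x̄₁ - x̄₂) / SE = (71.00 - 82.11) / 4.6099 = -11.11 / 4.6099 = -2.410
p-value = 0.0213

Since p-value > α = 0.01, we fail to reject H₀.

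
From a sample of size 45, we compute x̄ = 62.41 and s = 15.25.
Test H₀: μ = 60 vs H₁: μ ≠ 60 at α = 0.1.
One-sample t-test:
H₀: μ = 60
H₁: μ ≠ 60
df = n - 1 = 44
t = (x̄ - μ₀) / (s/√n) = (62.41 - 60) / (15.25/√45) = 1.060
p-value = 0.2949

Since p-value > α = 0.1, we fail to reject H₀.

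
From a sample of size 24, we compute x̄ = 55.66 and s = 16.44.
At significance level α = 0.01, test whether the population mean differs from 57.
One-sample t-test:
H₀: μ = 57
H₁: μ ≠ 57
df = n - 1 = 23
t = (x̄ - μ₀) / (s/√n) = (55.66 - 57) / (16.44/√24) = -0.399
p-value = 0.6933

Since p-value > α = 0.01, we fail to reject H₀.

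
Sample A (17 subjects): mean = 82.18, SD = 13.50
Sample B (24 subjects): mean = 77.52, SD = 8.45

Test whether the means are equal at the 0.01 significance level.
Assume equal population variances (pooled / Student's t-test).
Student's two-sample t-test (equal variances):
H₀: μ₁ = μ₂
H₁: μ₁ ≠ μ₂
df = n₁ + n₂ - 2 = 39
Pooled variance s_p² = [(n₁-1)s₁² + (n₂-1)s₂²] / (n₁ + n₂ - 2) = [(16)(13.50²) + (23)(8.45²)] / 39 = 116.8784
SE = √(s_p²(1/n₁ + 1/n₂)) = √(116.8784 × (1/17 + 1/24)) = 3.4271
t = (x̄₁ - x̄₂) / SE = (82.18 - 77.52) / 3.4271 = 4.66 / 3.4271 = 1.360
p-value = 0.1817

Since p-value > α = 0.01, we fail to reject H₀.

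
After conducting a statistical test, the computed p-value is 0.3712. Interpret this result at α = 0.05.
Since p = 0.3712 > α = 0.05, fail to reject H₀.
There is insufficient evidence to reject the null hypothesis; the result is not statistically significant at the 0.05 level.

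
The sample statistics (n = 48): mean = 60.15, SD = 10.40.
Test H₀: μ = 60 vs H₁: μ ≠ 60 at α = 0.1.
One-sample t-test:
H₀: μ = 60
H₁: μ ≠ 60
df = n - 1 = 47
t = (x̄ - μ₀) / (s/√n) = (60.15 - 60) / (10.40/√48) = 0.100
p-value = 0.9208

Since p-value > α = 0.1, we fail to reject H₀.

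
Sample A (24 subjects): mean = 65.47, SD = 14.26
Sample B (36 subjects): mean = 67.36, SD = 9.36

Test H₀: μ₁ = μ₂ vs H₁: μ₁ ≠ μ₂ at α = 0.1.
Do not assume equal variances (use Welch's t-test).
Welch's two-sample t-test:
H₀: μ₁ = μ₂
H₁: μ₁ ≠ μ₂
s₁²/n₁ = 14.26²/24 = 8.4728,  s₂²/n₂ = 9.36²/36 = 2.4336
SE = √(s₁²/n₁ + s₂²/n₂) = √(8.4728 + 2.4336) = 3.3025
df (Welch-Satterthwaite) = (s₁²/n₁ + s₂²/n₂)² / [(s₁²/n₁)²/(n₁-1) + (s₂²/n₂)²/(n₂-1)] ≈ 36.15
t = (x̄₁ - x̄₂) / SE = (65.47 - 67.36) / 3.3025 = -1.89 / 3.3025 = -0.572
p-value = 0.5707

Since p-value > α = 0.1, we fail to reject H₀.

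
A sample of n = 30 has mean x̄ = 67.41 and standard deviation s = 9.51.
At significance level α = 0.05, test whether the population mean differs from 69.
One-sample t-test:
H₀: μ = 69
H₁: μ ≠ 69
df = n - 1 = 29
t = (x̄ - μ₀) / (s/√n) = (67.41 - 69) / (9.51/√30) = -0.916
p-value = 0.3674

Since p-value > α = 0.05, we fail to reject H₀.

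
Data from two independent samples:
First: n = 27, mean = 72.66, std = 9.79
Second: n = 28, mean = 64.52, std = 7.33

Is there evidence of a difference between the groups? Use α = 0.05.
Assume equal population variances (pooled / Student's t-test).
Student's two-sample t-test (equal variances):
H₀: μ₁ = μ₂
H₁: μ₁ ≠ μ₂
df = n₁ + n₂ - 2 = 53
Pooled variance s_p² = [(n₁-1)s₁² + (n₂-1)s₂²] / (n₁ + n₂ - 2) = [(26)(9.79²) + (27)(7.33²)] / 53 = 74.3892
SE = √(s_p²(1/n₁ + 1/n₂)) = √(74.3892 × (1/27 + 1/28)) = 2.3264
t = (x̄₁ - x̄₂) / SE = (72.66 - 64.52) / 2.3264 = 8.14 / 2.3264 = 3.499
p-value = 0.0010

Since p-value < α = 0.05, we reject H₀.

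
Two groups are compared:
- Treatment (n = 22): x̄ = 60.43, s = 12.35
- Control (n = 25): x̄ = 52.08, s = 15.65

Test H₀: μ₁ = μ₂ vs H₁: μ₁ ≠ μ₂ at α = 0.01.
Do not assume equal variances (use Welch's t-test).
Welch's two-sample t-test:
H₀: μ₁ = μ₂
H₁: μ₁ ≠ μ₂
s₁²/n₁ = 12.35²/22 = 6.9328,  s₂²/n₂ = 15.65²/25 = 9.7969
SE = √(s₁²/n₁ + s₂²/n₂) = √(6.9328 + 9.7969) = 4.0902
df (Welch-Satterthwaite) = (s₁²/n₁ + s₂²/n₂)² / [(s₁²/n₁)²/(n₁-1) + (s₂²/n₂)²/(n₂-1)] ≈ 44.51
t = (x̄₁ - x̄₂) / SE = (60.43 - 52.08) / 4.0902 = 8.35 / 4.0902 = 2.041
p-value = 0.0472

Since p-value > α = 0.01, we fail to reject H₀.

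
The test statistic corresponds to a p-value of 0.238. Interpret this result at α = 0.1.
Since p = 0.238 > α = 0.1, fail to reject H₀.
There is insufficient evidence to reject the null hypothesis; the result is not statistically significant at the 0.1 level.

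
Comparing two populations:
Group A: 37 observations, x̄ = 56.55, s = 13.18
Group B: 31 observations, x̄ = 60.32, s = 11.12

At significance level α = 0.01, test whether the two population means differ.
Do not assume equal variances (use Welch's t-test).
Welch's two-sample t-test:
H₀: μ₁ = μ₂
H₁: μ₁ ≠ μ₂
s₁²/n₁ = 13.18²/37 = 4.6949,  s₂²/n₂ = 11.12²/31 = 3.9889
SE = √(s₁²/n₁ + s₂²/n₂) = √(4.6949 + 3.9889) = 2.9468
df (Welch-Satterthwaite) = (s₁²/n₁ + s₂²/n₂)² / [(s₁²/n₁)²/(n₁-1) + (s₂²/n₂)²/(n₂-1)] ≈ 65.99
t = (x̄₁ - x̄₂) / SE = (56.55 - 60.32) / 2.9468 = -3.77 / 2.9468 = -1.279
p-value = 0.2053

Since p-value > α = 0.01, we fail to reject H₀.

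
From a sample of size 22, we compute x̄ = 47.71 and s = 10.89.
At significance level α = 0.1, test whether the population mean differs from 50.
One-sample t-test:
H₀: μ = 50
H₁: μ ≠ 50
df = n - 1 = 21
t = (x̄ - μ₀) / (s/√n) = (47.71 - 50) / (10.89/√22) = -0.986
p-value = 0.3352

Since p-value > α = 0.1, we fail to reject H₀.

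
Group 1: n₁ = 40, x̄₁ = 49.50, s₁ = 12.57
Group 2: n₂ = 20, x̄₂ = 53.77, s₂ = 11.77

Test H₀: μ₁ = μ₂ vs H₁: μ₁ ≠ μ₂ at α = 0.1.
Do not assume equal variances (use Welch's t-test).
Welch's two-sample t-test:
H₀: μ₁ = μ₂
H₁: μ₁ ≠ μ₂
s₁²/n₁ = 12.57²/40 = 3.9501,  s₂²/n₂ = 11.77²/20 = 6.9266
SE = √(s₁²/n₁ + s₂²/n₂) = √(3.9501 + 6.9266) = 3.2980
df (Welch-Satterthwaite) = (s₁²/n₁ + s₂²/n₂)² / [(s₁²/n₁)²/(n₁-1) + (s₂²/n₂)²/(n₂-1)] ≈ 40.44
t = (x̄₁ - x̄₂) / SE = (49.50 - 53.77) / 3.2980 = -4.27 / 3.2980 = -1.295
p-value = 0.2028

Since p-value > α = 0.1, we fail to reject H₀.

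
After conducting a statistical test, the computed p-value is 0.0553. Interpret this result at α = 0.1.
Since p = 0.0553 < α = 0.1, reject H₀.
There is sufficient evidence to reject the null hypothesis; the result is statistically significant at the 0.1 level.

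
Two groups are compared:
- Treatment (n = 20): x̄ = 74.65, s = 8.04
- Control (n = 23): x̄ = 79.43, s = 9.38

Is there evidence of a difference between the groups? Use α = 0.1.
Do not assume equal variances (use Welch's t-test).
Welch's two-sample t-test:
H₀: μ₁ = μ₂
H₁: μ₁ ≠ μ₂
s₁²/n₁ = 8.04²/20 = 3.2321,  s₂²/n₂ = 9.38²/23 = 3.8254
SE = √(s₁²/n₁ + s₂²/n₂) = √(3.2321 + 3.8254) = 2.6566
df (Welch-Satterthwaite) = (s₁²/n₁ + s₂²/n₂)² / [(s₁²/n₁)²/(n₁-1) + (s₂²/n₂)²/(n₂-1)] ≈ 41.00
t = (x̄₁ - x̄₂) / SE = (74.65 - 79.43) / 2.6566 = -4.78 / 2.6566 = -1.799
p-value = 0.0793

Since p-value < α = 0.1, we reject H₀.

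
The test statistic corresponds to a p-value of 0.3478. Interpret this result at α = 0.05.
Since p = 0.3478 > α = 0.05, fail to reject H₀.
There is insufficient evidence to reject the null hypothesis; the result is not statistically significant at the 0.05 level.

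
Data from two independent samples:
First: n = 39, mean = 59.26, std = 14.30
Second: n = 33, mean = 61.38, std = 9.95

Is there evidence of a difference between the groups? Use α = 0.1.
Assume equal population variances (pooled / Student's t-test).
Student's two-sample t-test (equal variances):
H₀: μ₁ = μ₂
H₁: μ₁ ≠ μ₂
df = n₁ + n₂ - 2 = 70
Pooled variance s_p² = [(n₁-1)s₁² + (n₂-1)s₂²] / (n₁ + n₂ - 2) = [(38)(14.30²) + (32)(9.95²)] / 70 = 156.2671
SE = √(s_p²(1/n₁ + 1/n₂)) = √(156.2671 × (1/39 + 1/33)) = 2.9567
t = (x̄₁ - x̄₂) / SE = (59.26 - 61.38) / 2.9567 = -2.12 / 2.9567 = -0.717
p-value = 0.4758

Since p-value > α = 0.1, we fail to reject H₀.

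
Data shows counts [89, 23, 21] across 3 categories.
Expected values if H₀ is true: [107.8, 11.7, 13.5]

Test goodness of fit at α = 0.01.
Chi-square goodness of fit test:
H₀: observed counts match expected distribution
H₁: observed counts differ from expected distribution
df = k - 1 = 2
χ² = Σ(O - E)²/E
   = (89 - 107.8)²/107.8 + (23 - 11.7)²/11.7 + (21 - 13.5)²/13.5
   = 3.279 + 10.914 + 4.167
   = 18.36
p-value = 0.0001

Since p-value < α = 0.01, we reject H₀.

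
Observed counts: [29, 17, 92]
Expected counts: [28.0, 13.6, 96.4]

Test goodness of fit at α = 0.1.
Chi-square goodness of fit test:
H₀: observed counts match expected distribution
H₁: observed counts differ from expected distribution
df = k - 1 = 2
χ² = Σ(O - E)²/E
   = (29 - 28.0)²/28.0 + (17 - 13.6)²/13.6 + (92 - 96.4)²/96.4
   = 0.036 + 0.850 + 0.201
   = 1.09
p-value = 0.5808

Since p-value > α = 0.1, we fail to reject H₀.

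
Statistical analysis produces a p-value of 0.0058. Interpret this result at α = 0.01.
Since p = 0.0058 < α = 0.01, reject H₀.
There is sufficient evidence to reject the null hypothesis; the result is statistically significant at the 0.01 level.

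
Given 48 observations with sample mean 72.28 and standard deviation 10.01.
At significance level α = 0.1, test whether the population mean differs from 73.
One-sample t-test:
H₀: μ = 73
H₁: μ ≠ 73
df = n - 1 = 47
t = (x̄ - μ₀) / (s/√n) = (72.28 - 73) / (10.01/√48) = -0.498
p-value = 0.6206

Since p-value > α = 0.1, we fail to reject H₀.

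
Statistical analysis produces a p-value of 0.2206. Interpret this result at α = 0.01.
Since p = 0.2206 > α = 0.01, fail to reject H₀.
There is insufficient evidence to reject the null hypothesis; the result is not statistically significant at the 0.01 level.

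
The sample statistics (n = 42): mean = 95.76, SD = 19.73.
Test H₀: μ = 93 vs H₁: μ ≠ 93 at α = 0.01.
One-sample t-test:
H₀: μ = 93
H₁: μ ≠ 93
df = n - 1 = 41
t = (x̄ - μ₀) / (s/√n) = (95.76 - 93) / (19.73/√42) = 0.907
p-value = 0.3699

Since p-value > α = 0.01, we fail to reject H₀.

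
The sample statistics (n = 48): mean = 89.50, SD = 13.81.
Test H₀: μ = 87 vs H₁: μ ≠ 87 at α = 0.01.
One-sample t-test:
H₀: μ = 87
H₁: μ ≠ 87
df = n - 1 = 47
t = (x̄ - μ₀) / (s/√n) = (89.50 - 87) / (13.81/√48) = 1.254
p-value = 0.2160

Since p-value > α = 0.01, we fail to reject H₀.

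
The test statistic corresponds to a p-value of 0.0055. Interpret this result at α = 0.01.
Since p = 0.0055 < α = 0.01, reject H₀.
There is sufficient evidence to reject the null hypothesis; the result is statistically significant at the 0.01 level.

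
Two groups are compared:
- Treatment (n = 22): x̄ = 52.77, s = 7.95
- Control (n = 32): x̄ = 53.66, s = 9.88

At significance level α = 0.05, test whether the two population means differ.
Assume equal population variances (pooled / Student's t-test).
Student's two-sample t-test (equal variances):
H₀: μ₁ = μ₂
H₁: μ₁ ≠ μ₂
df = n₁ + n₂ - 2 = 52
Pooled variance s_p² = [(n₁-1)s₁² + (n₂-1)s₂²] / (n₁ + n₂ - 2) = [(21)(7.95²) + (31)(9.88²)] / 52 = 83.7173
SE = √(s_p²(1/n₁ + 1/n₂)) = √(83.7173 × (1/22 + 1/32)) = 2.5341
t = (x̄₁ - x̄₂) / SE = (52.77 - 53.66) / 2.5341 = -0.89 / 2.5341 = -0.351
p-value = 0.7268

Since p-value > α = 0.05, we fail to reject H₀.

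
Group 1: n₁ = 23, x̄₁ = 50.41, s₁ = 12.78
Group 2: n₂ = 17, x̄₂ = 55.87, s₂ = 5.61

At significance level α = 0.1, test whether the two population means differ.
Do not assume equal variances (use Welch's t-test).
Welch's two-sample t-test:
H₀: μ₁ = μ₂
H₁: μ₁ ≠ μ₂
s₁²/n₁ = 12.78²/23 = 7.1012,  s₂²/n₂ = 5.61²/17 = 1.8513
SE = √(s₁²/n₁ + s₂²/n₂) = √(7.1012 + 1.8513) = 2.9921
df (Welch-Satterthwaite) = (s₁²/n₁ + s₂²/n₂)² / [(s₁²/n₁)²/(n₁-1) + (s₂²/n₂)²/(n₂-1)] ≈ 31.98
t = (x̄₁ - x̄₂) / SE = (50.41 - 55.87) / 2.9921 = -5.46 / 2.9921 = -1.825
p-value = 0.0774

Since p-value < α = 0.1, we reject H₀.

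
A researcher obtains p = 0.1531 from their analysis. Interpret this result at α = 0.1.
Since p = 0.1531 > α = 0.1, fail to reject H₀.
There is insufficient evidence to reject the null hypothesis; the result is not statistically significant at the 0.1 level.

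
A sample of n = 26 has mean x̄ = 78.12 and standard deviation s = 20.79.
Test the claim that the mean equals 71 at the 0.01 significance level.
One-sample t-test:
H₀: μ = 71
H₁: μ ≠ 71
df = n - 1 = 25
t = (x̄ - μ₀) / (s/√n) = (78.12 - 71) / (20.79/√26) = 1.746
p-value = 0.0930

Since p-value > α = 0.01, we fail to reject H₀.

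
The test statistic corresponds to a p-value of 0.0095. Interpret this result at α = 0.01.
Since p = 0.0095 < α = 0.01, reject H₀.
There is sufficient evidence to reject the null hypothesis; the result is statistically significant at the 0.01 level.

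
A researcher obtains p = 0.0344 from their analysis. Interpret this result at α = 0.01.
Since p = 0.0344 > α = 0.01, fail to reject H₀.
There is insufficient evidence to reject the null hypothesis; the result is not statistically significant at the 0.01 level.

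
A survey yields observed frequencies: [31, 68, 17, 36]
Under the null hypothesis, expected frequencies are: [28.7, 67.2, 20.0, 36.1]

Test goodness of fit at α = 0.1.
Chi-square goodness of fit test:
H₀: observed counts match expected distribution
H₁: observed counts differ from expected distribution
df = k - 1 = 3
χ² = Σ(O - E)²/E
   = (31 - 28.7)²/28.7 + (68 - 67.2)²/67.2 + (17 - 20.0)²/20.0 + (36 - 36.1)²/36.1
   = 0.184 + 0.010 + 0.450 + 0.000
   = 0.64
p-value = 0.8863

Since p-value > α = 0.1, we fail to reject H₀.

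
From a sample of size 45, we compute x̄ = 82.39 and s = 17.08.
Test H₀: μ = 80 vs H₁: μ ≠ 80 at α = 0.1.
One-sample t-test:
H₀: μ = 80
H₁: μ ≠ 80
df = n - 1 = 44
t = (x̄ - μ₀) / (s/√n) = (82.39 - 80) / (17.08/√45) = 0.939
p-value = 0.3530

Since p-value > α = 0.1, we fail to reject H₀.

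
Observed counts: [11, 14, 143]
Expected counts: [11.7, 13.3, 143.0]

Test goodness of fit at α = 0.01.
Chi-square goodness of fit test:
H₀: observed counts match expected distribution
H₁: observed counts differ from expected distribution
df = k - 1 = 2
χ² = Σ(O - E)²/E
   = (11 - 11.7)²/11.7 + (14 - 13.3)²/13.3 + (143 - 143.0)²/143.0
   = 0.042 + 0.037 + 0.000
   = 0.08
p-value = 0.9614

Since p-value > α = 0.01, we fail to reject H₀.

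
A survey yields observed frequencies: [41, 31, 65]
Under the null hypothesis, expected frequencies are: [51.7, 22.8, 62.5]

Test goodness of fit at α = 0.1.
Chi-square goodness of fit test:
H₀: observed counts match expected distribution
H₁: observed counts differ from expected distribution
df = k - 1 = 2
χ² = Σ(O - E)²/E
   = (41 - 51.7)²/51.7 + (31 - 22.8)²/22.8 + (65 - 62.5)²/62.5
   = 2.215 + 2.949 + 0.100
   = 5.26
p-value = 0.0719

Since p-value < α = 0.1, we reject H₀.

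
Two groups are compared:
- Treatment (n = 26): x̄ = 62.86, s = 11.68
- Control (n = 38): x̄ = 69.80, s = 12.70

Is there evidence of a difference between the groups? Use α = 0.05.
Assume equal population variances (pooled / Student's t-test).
Student's two-sample t-test (equal variances):
H₀: μ₁ = μ₂
H₁: μ₁ ≠ μ₂
df = n₁ + n₂ - 2 = 62
Pooled variance s_p² = [(n₁-1)s₁² + (n₂-1)s₂²] / (n₁ + n₂ - 2) = [(25)(11.68²) + (37)(12.70²)] / 62 = 151.2627
SE = √(s_p²(1/n₁ + 1/n₂)) = √(151.2627 × (1/26 + 1/38)) = 3.1302
t = (x̄₁ - x̄₂) / SE = (62.86 - 69.80) / 3.1302 = -6.94 / 3.1302 = -2.217
p-value = 0.0303

Since p-value < α = 0.05, we reject H₀.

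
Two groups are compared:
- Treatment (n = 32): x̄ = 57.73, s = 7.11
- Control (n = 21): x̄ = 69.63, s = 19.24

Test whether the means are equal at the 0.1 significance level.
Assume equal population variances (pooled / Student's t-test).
Student's two-sample t-test (equal variances):
H₀: μ₁ = μ₂
H₁: μ₁ ≠ μ₂
df = n₁ + n₂ - 2 = 51
Pooled variance s_p² = [(n₁-1)s₁² + (n₂-1)s₂²] / (n₁ + n₂ - 2) = [(31)(7.11²) + (20)(19.24²)] / 51 = 175.8954
SE = √(s_p²(1/n₁ + 1/n₂)) = √(175.8954 × (1/32 + 1/21)) = 3.7246
t = (x̄₁ - x̄₂) / SE = (57.73 - 69.63) / 3.7246 = -11.90 / 3.7246 = -3.195
p-value = 0.0024

Since p-value < α = 0.1, we reject H₀.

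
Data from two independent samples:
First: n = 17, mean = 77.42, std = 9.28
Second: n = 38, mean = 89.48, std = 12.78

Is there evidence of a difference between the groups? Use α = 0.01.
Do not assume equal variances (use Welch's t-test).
Welch's two-sample t-test:
H₀: μ₁ = μ₂
H₁: μ₁ ≠ μ₂
s₁²/n₁ = 9.28²/17 = 5.0658,  s₂²/n₂ = 12.78²/38 = 4.2981
SE = √(s₁²/n₁ + s₂²/n₂) = √(5.0658 + 4.2981) = 3.0600
df (Welch-Satterthwaite) = (s₁²/n₁ + s₂²/n₂)² / [(s₁²/n₁)²/(n₁-1) + (s₂²/n₂)²/(n₂-1)] ≈ 41.69
t = (x̄₁ - x̄₂) / SE = (77.42 - 89.48) / 3.0600 = -12.06 / 3.0600 = -3.941
p-value = 0.0003

Since p-value < α = 0.01, we reject H₀.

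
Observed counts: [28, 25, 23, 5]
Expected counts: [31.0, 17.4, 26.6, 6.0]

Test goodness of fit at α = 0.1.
Chi-square goodness of fit test:
H₀: observed counts match expected distribution
H₁: observed counts differ from expected distribution
df = k - 1 = 3
χ² = Σ(O - E)²/E
   = (28 - 31.0)²/31.0 + (25 - 17.4)²/17.4 + (23 - 26.6)²/26.6 + (5 - 6.0)²/6.0
   = 0.290 + 3.320 + 0.487 + 0.167
   = 4.26
p-value = 0.2344

Since p-value > α = 0.1, we fail to reject H₀.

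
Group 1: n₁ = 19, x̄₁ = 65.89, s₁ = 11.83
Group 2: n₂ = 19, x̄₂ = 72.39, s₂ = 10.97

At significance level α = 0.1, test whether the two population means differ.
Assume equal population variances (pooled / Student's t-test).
Student's two-sample t-test (equal variances):
H₀: μ₁ = μ₂
H₁: μ₁ ≠ μ₂
df = n₁ + n₂ - 2 = 36
Pooled variance s_p² = [(n₁-1)s₁² + (n₂-1)s₂²] / (n₁ + n₂ - 2) = [(18)(11.83²) + (18)(10.97²)] / 36 = 130.1449
SE = √(s_p²(1/n₁ + 1/n₂)) = √(130.1449 × (1/19 + 1/19)) = 3.7013
t = (x̄₁ - x̄₂) / SE = (65.89 - 72.39) / 3.7013 = -6.50 / 3.7013 = -1.756
p-value = 0.0876

Since p-value < α = 0.1, we reject H₀.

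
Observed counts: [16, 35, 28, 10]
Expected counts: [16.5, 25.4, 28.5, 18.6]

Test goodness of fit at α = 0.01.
Chi-square goodness of fit test:
H₀: observed counts match expected distribution
H₁: observed counts differ from expected distribution
df = k - 1 = 3
χ² = Σ(O - E)²/E
   = (16 - 16.5)²/16.5 + (35 - 25.4)²/25.4 + (28 - 28.5)²/28.5 + (10 - 18.6)²/18.6
   = 0.015 + 3.628 + 0.009 + 3.976
   = 7.63
p-value = 0.0543

Since p-value > α = 0.01, we fail to reject H₀.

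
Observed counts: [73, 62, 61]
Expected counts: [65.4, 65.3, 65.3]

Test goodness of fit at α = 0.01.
Chi-square goodness of fit test:
H₀: observed counts match expected distribution
H₁: observed counts differ from expected distribution
df = k - 1 = 2
χ² = Σ(O - E)²/E
   = (73 - 65.4)²/65.4 + (62 - 65.3)²/65.3 + (61 - 65.3)²/65.3
   = 0.883 + 0.167 + 0.283
   = 1.33
p-value = 0.5135

Since p-value > α = 0.01, we fail to reject H₀.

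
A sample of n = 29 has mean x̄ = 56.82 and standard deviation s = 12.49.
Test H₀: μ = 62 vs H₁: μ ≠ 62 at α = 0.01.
One-sample t-test:
H₀: μ = 62
H₁: μ ≠ 62
df = n - 1 = 28
t = (x̄ - μ₀) / (s/√n) = (56.82 - 62) / (12.49/√29) = -2.233
p-value = 0.0337

Since p-value > α = 0.01, we fail to reject H₀.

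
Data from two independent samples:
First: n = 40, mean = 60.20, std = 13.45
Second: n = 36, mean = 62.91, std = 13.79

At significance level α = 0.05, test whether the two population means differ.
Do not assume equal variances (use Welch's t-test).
Welch's two-sample t-test:
H₀: μ₁ = μ₂
H₁: μ₁ ≠ μ₂
s₁²/n₁ = 13.45²/40 = 4.5226,  s₂²/n₂ = 13.79²/36 = 5.2823
SE = √(s₁²/n₁ + s₂²/n₂) = √(4.5226 + 5.2823) = 3.1313
df (Welch-Satterthwaite) = (s₁²/n₁ + s₂²/n₂)² / [(s₁²/n₁)²/(n₁-1) + (s₂²/n₂)²/(n₂-1)] ≈ 72.74
t = (x̄₁ - x̄₂) / SE = (60.20 - 62.91) / 3.1313 = -2.71 / 3.1313 = -0.865
p-value = 0.3896

Since p-value > α = 0.05, we fail to reject H₀.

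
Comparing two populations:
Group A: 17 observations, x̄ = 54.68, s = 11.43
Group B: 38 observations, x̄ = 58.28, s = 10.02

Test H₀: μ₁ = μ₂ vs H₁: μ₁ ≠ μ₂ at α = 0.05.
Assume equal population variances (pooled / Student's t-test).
Student's two-sample t-test (equal variances):
H₀: μ₁ = μ₂
H₁: μ₁ ≠ μ₂
df = n₁ + n₂ - 2 = 53
Pooled variance s_p² = [(n₁-1)s₁² + (n₂-1)s₂²] / (n₁ + n₂ - 2) = [(16)(11.43²) + (37)(10.02²)] / 53 = 109.5308
SE = √(s_p²(1/n₁ + 1/n₂)) = √(109.5308 × (1/17 + 1/38)) = 3.0537
t = (x̄₁ - x̄₂) / SE = (54.68 - 58.28) / 3.0537 = -3.60 / 3.0537 = -1.179
p-value = 0.2437

Since p-value > α = 0.05, we fail to reject H₀.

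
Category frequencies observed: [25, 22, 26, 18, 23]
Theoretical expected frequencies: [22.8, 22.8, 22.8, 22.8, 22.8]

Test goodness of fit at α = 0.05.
Chi-square goodness of fit test:
H₀: observed counts match expected distribution
H₁: observed counts differ from expected distribution
df = k - 1 = 4
χ² = Σ(O - E)²/E
   = (25 - 22.8)²/22.8 + (22 - 22.8)²/22.8 + (26 - 22.8)²/22.8 + (18 - 22.8)²/22.8 + (23 - 22.8)²/22.8
   = 0.212 + 0.028 + 0.449 + 1.011 + 0.002
   = 1.70
p-value = 0.7904

Since p-value > α = 0.05, we fail to reject H₀.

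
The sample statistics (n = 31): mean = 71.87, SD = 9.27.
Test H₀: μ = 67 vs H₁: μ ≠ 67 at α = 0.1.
One-sample t-test:
H₀: μ = 67
H₁: μ ≠ 67
df = n - 1 = 30
t = (x̄ - μ₀) / (s/√n) = (71.87 - 67) / (9.27/√31) = 2.925
p-value = 0.0065

Since p-value < α = 0.1, we reject H₀.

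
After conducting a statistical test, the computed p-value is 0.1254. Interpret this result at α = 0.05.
Since p = 0.1254 > α = 0.05, fail to reject H₀.
There is insufficient evidence to reject the null hypothesis; the result is not statistically significant at the 0.05 level.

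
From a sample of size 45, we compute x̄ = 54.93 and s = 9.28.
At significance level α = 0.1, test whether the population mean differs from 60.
One-sample t-test:
H₀: μ = 60
H₁: μ ≠ 60
df = n - 1 = 44
t = (x̄ - μ₀) / (s/√n) = (54.93 - 60) / (9.28/√45) = -3.665
p-value = 0.0007

Since p-value < α = 0.1, we reject H₀.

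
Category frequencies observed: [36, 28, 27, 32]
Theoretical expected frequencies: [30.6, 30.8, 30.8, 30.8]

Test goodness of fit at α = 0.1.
Chi-square goodness of fit test:
H₀: observed counts match expected distribution
H₁: observed counts differ from expected distribution
df = k - 1 = 3
χ² = Σ(O - E)²/E
   = (36 - 30.6)²/30.6 + (28 - 30.8)²/30.8 + (27 - 30.8)²/30.8 + (32 - 30.8)²/30.8
   = 0.953 + 0.255 + 0.469 + 0.047
   = 1.72
p-value = 0.6318

Since p-value > α = 0.1, we fail to reject H₀.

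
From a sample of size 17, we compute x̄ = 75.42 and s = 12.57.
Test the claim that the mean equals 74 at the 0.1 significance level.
One-sample t-test:
H₀: μ = 74
H₁: μ ≠ 74
df = n - 1 = 16
t = (x̄ - μ₀) / (s/√n) = (75.42 - 74) / (12.57/√17) = 0.466
p-value = 0.6477

Since p-value > α = 0.1, we fail to reject H₀.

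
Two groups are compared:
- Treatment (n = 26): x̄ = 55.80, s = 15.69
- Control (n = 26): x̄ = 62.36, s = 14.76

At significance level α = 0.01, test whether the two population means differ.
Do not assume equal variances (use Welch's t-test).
Welch's two-sample t-test:
H₀: μ₁ = μ₂
H₁: μ₁ ≠ μ₂
s₁²/n₁ = 15.69²/26 = 9.4683,  s₂²/n₂ = 14.76²/26 = 8.3791
SE = √(s₁²/n₁ + s₂²/n₂) = √(9.4683 + 8.3791) = 4.2246
df (Welch-Satterthwaite) = (s₁²/n₁ + s₂²/n₂)² / [(s₁²/n₁)²/(n₁-1) + (s₂²/n₂)²/(n₂-1)] ≈ 49.81
t = (x̄₁ - x̄₂) / SE = (55.80 - 62.36) / 4.2246 = -6.56 / 4.2246 = -1.553
p-value = 0.1268

Since p-value > α = 0.01, we fail to reject H₀.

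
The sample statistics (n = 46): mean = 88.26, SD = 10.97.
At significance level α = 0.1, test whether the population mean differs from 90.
One-sample t-test:
H₀: μ = 90
H₁: μ ≠ 90
df = n - 1 = 45
t = (x̄ - μ₀) / (s/√n) = (88.26 - 90) / (10.97/√46) = -1.076
p-value = 0.2878

Since p-value > α = 0.1, we fail to reject H₀.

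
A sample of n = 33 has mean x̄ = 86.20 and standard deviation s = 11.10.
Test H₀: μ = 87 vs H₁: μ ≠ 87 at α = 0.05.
One-sample t-test:
H₀: μ = 87
H₁: μ ≠ 87
df = n - 1 = 32
t = (x̄ - μ₀) / (s/√n) = (86.20 - 87) / (11.10/√33) = -0.414
p-value = 0.6816

Since p-value > α = 0.05, we fail to reject H₀.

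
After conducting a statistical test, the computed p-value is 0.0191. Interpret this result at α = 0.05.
Since p = 0.0191 < α = 0.05, reject H₀.
There is sufficient evidence to reject the null hypothesis; the result is statistically significant at the 0.05 level.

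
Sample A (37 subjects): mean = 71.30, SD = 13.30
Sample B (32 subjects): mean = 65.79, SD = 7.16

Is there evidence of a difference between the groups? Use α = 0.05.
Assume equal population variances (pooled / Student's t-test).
Student's two-sample t-test (equal variances):
H₀: μ₁ = μ₂
H₁: μ₁ ≠ μ₂
df = n₁ + n₂ - 2 = 67
Pooled variance s_p² = [(n₁-1)s₁² + (n₂-1)s₂²] / (n₁ + n₂ - 2) = [(36)(13.30²) + (31)(7.16²)] / 67 = 118.7653
SE = √(s_p²(1/n₁ + 1/n₂)) = √(118.7653 × (1/37 + 1/32)) = 2.6308
t = (x̄₁ - x̄₂) / SE = (71.30 - 65.79) / 2.6308 = 5.51 / 2.6308 = 2.094
p-value = 0.0400

Since p-value < α = 0.05, we reject H₀.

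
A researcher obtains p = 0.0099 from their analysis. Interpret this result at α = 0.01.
Since p = 0.0099 < α = 0.01, reject H₀.
There is sufficient evidence to reject the null hypothesis; the result is statistically significant at the 0.01 level.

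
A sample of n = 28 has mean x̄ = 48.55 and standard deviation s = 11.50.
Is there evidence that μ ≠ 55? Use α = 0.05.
One-sample t-test:
H₀: μ = 55
H₁: μ ≠ 55
df = n - 1 = 27
t = (x̄ - μ₀) / (s/√n) = (48.55 - 55) / (11.50/√28) = -2.968
p-value = 0.0062

Since p-value < α = 0.05, we reject H₀.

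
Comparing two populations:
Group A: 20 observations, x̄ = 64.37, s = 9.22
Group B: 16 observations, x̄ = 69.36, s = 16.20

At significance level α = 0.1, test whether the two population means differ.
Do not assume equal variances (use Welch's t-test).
Welch's two-sample t-test:
H₀: μ₁ = μ₂
H₁: μ₁ ≠ μ₂
s₁²/n₁ = 9.22²/20 = 4.2504,  s₂²/n₂ = 16.20²/16 = 16.4025
SE = √(s₁²/n₁ + s₂²/n₂) = √(4.2504 + 16.4025) = 4.5445
df (Welch-Satterthwaite) = (s₁²/n₁ + s₂²/n₂)² / [(s₁²/n₁)²/(n₁-1) + (s₂²/n₂)²/(n₂-1)] ≈ 22.58
t = (x̄₁ - x̄₂) / SE = (64.37 - 69.36) / 4.5445 = -4.99 / 4.5445 = -1.098
p-value = 0.2838

Since p-value > α = 0.1, we fail to reject H₀.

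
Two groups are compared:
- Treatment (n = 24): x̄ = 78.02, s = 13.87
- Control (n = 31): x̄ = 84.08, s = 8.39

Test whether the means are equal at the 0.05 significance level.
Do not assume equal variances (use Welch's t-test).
Welch's two-sample t-test:
H₀: μ₁ = μ₂
H₁: μ₁ ≠ μ₂
s₁²/n₁ = 13.87²/24 = 8.0157,  s₂²/n₂ = 8.39²/31 = 2.2707
SE = √(s₁²/n₁ + s₂²/n₂) = √(8.0157 + 2.2707) = 3.2072
df (Welch-Satterthwaite) = (s₁²/n₁ + s₂²/n₂)² / [(s₁²/n₁)²/(n₁-1) + (s₂²/n₂)²/(n₂-1)] ≈ 35.68
t = (x̄₁ - x̄₂) / SE = (78.02 - 84.08) / 3.2072 = -6.06 / 3.2072 = -1.889
p-value = 0.0670

Since p-value > α = 0.05, we fail to reject H₀.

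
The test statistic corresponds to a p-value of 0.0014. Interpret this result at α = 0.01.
Since p = 0.0014 < α = 0.01, reject H₀.
There is sufficient evidence to reject the null hypothesis; the result is statistically significant at the 0.01 level.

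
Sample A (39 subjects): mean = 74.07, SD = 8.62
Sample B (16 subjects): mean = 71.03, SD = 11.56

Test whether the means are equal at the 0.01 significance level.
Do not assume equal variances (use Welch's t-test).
Welch's two-sample t-test:
H₀: μ₁ = μ₂
H₁: μ₁ ≠ μ₂
s₁²/n₁ = 8.62²/39 = 1.9052,  s₂²/n₂ = 11.56²/16 = 8.3521
SE = √(s₁²/n₁ + s₂²/n₂) = √(1.9052 + 8.3521) = 3.2027
df (Welch-Satterthwaite) = (s₁²/n₁ + s₂²/n₂)² / [(s₁²/n₁)²/(n₁-1) + (s₂²/n₂)²/(n₂-1)] ≈ 22.17
t = (x̄₁ - x̄₂) / SE = (74.07 - 71.03) / 3.2027 = 3.04 / 3.2027 = 0.949
p-value = 0.3528

Since p-value > α = 0.01, we fail to reject H₀.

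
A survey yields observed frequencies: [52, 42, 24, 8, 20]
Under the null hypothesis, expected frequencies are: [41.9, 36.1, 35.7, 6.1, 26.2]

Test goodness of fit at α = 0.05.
Chi-square goodness of fit test:
H₀: observed counts match expected distribution
H₁: observed counts differ from expected distribution
df = k - 1 = 4
χ² = Σ(O - E)²/E
   = (52 - 41.9)²/41.9 + (42 - 36.1)²/36.1 + (24 - 35.7)²/35.7 + (8 - 6.1)²/6.1 + (20 - 26.2)²/26.2
   = 2.435 + 0.964 + 3.834 + 0.592 + 1.467
   = 9.29
p-value = 0.0542

Since p-value > α = 0.05, we fail to reject H₀.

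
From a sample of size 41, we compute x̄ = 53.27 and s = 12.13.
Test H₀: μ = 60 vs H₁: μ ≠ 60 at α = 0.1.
One-sample t-test:
H₀: μ = 60
H₁: μ ≠ 60
df = n - 1 = 40
t = (x̄ - μ₀) / (s/√n) = (53.27 - 60) / (12.13/√41) = -3.553
p-value = 0.0010

Since p-value < α = 0.1, we reject H₀.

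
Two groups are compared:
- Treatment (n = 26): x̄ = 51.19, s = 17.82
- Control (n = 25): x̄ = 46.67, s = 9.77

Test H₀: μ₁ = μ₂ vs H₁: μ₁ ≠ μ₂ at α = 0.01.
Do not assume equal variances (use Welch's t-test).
Welch's two-sample t-test:
H₀: μ₁ = μ₂
H₁: μ₁ ≠ μ₂
s₁²/n₁ = 17.82²/26 = 12.2136,  s₂²/n₂ = 9.77²/25 = 3.8181
SE = √(s₁²/n₁ + s₂²/n₂) = √(12.2136 + 3.8181) = 4.0040
df (Welch-Satterthwaite) = (s₁²/n₁ + s₂²/n₂)² / [(s₁²/n₁)²/(n₁-1) + (s₂²/n₂)²/(n₂-1)] ≈ 39.09
t = (x̄₁ - x̄₂) / SE = (51.19 - 46.67) / 4.0040 = 4.52 / 4.0040 = 1.129
p-value = 0.2658

Since p-value > α = 0.01, we fail to reject H₀.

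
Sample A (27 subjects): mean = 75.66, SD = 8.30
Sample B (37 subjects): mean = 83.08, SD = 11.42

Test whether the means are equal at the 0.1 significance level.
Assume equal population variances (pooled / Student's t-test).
Student's two-sample t-test (equal variances):
H₀: μ₁ = μ₂
H₁: μ₁ ≠ μ₂
df = n₁ + n₂ - 2 = 62
Pooled variance s_p² = [(n₁-1)s₁² + (n₂-1)s₂²] / (n₁ + n₂ - 2) = [(26)(8.30²) + (36)(11.42²)] / 62 = 104.6150
SE = √(s_p²(1/n₁ + 1/n₂)) = √(104.6150 × (1/27 + 1/37)) = 2.5888
t = (x̄₁ - x̄₂) / SE = (75.66 - 83.08) / 2.5888 = -7.42 / 2.5888 = -2.866
p-value = 0.0057

Since p-value < α = 0.1, we reject H₀.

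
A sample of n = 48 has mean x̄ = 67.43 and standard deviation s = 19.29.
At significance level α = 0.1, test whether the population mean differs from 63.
One-sample t-test:
H₀: μ = 63
H₁: μ ≠ 63
df = n - 1 = 47
t = (x̄ - μ₀) / (s/√n) = (67.43 - 63) / (19.29/√48) = 1.591
p-value = 0.1183

Since p-value > α = 0.1, we fail to reject H₀.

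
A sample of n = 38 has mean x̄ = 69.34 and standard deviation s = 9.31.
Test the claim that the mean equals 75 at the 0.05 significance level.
One-sample t-test:
H₀: μ = 75
H₁: μ ≠ 75
df = n - 1 = 37
t = (x̄ - μ₀) / (s/√n) = (69.34 - 75) / (9.31/√38) = -3.748
p-value = 0.0006

Since p-value < α = 0.05, we reject H₀.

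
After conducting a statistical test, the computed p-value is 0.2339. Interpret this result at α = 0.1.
Since p = 0.2339 > α = 0.1, fail to reject H₀.
There is insufficient evidence to reject the null hypothesis; the result is not statistically significant at the 0.1 level.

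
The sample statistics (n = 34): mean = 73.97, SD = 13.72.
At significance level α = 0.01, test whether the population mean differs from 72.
One-sample t-test:
H₀: μ = 72
H₁: μ ≠ 72
df = n - 1 = 33
t = (x̄ - μ₀) / (s/√n) = (73.97 - 72) / (13.72/√34) = 0.837
p-value = 0.4085

Since p-value > α = 0.01, we fail to reject H₀.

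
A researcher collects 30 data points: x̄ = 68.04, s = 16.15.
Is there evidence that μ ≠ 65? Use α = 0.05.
One-sample t-test:
H₀: μ = 65
H₁: μ ≠ 65
df = n - 1 = 29
t = (x̄ - μ₀) / (s/√n) = (68.04 - 65) / (16.15/√30) = 1.031
p-value = 0.3111

Since p-value > α = 0.05, we fail to reject H₀.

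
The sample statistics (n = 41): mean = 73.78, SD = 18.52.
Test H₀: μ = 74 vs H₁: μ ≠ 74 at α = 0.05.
One-sample t-test:
H₀: μ = 74
H₁: μ ≠ 74
df = n - 1 = 40
t = (x̄ - μ₀) / (s/√n) = (73.78 - 74) / (18.52/√41) = -0.076
p-value = 0.9397

Since p-value > α = 0.05, we fail to reject H₀.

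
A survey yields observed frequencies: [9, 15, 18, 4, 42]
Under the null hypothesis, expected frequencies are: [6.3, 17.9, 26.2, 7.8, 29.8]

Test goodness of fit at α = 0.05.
Chi-square goodness of fit test:
H₀: observed counts match expected distribution
H₁: observed counts differ from expected distribution
df = k - 1 = 4
χ² = Σ(O - E)²/E
   = (9 - 6.3)²/6.3 + (15 - 17.9)²/17.9 + (18 - 26.2)²/26.2 + (4 - 7.8)²/7.8 + (42 - 29.8)²/29.8
   = 1.157 + 0.470 + 2.566 + 1.851 + 4.995
   = 11.04
p-value = 0.0261

Since p-value < α = 0.05, we reject H₀.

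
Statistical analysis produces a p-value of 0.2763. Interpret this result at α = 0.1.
Since p = 0.2763 > α = 0.1, fail to reject H₀.
There is insufficient evidence to reject the null hypothesis; the result is not statistically significant at the 0.1 level.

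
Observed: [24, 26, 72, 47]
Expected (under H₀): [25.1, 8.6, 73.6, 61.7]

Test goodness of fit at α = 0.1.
Chi-square goodness of fit test:
H₀: observed counts match expected distribution
H₁: observed counts differ from expected distribution
df = k - 1 = 3
χ² = Σ(O - E)²/E
   = (24 - 25.1)²/25.1 + (26 - 8.6)²/8.6 + (72 - 73.6)²/73.6 + (47 - 61.7)²/61.7
   = 0.048 + 35.205 + 0.035 + 3.502
   = 38.79
p-value < 0.0001

Since p-value < α = 0.1, we reject H₀.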